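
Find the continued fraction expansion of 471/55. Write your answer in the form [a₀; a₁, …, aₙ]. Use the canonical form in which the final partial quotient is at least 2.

471 ÷ 55 → quotient 8, remainder 31
55 ÷ 31 → quotient 1, remainder 24
31 ÷ 24 → quotient 1, remainder 7
24 ÷ 7 → quotient 3, remainder 3
7 ÷ 3 → quotient 2, remainder 1
3 ÷ 1 → quotient 3, remainder 0

[8; 1, 1, 3, 2, 3]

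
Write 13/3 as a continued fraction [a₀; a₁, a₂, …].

⌊13/3⌋ = 4, remainder 1
⌊3/1⌋ = 3, remainder 0

[4; 3]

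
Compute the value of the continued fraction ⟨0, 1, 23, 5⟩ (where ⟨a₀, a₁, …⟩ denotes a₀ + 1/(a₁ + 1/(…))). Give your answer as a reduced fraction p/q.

116/121

a_0 = 0: 0/1
a_1 = 1: 1/1
a_2 = 23: 23/24
a_3 = 5: 116/121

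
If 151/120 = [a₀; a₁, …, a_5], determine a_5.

151 = 1·120 + 31, so a_0 = 1
120 = 3·31 + 27, so a_1 = 3
31 = 1·27 + 4, so a_2 = 1
27 = 6·4 + 3, so a_3 = 6
4 = 1·3 + 1, so a_4 = 1
3 = 3·1 + 0, so a_5 = 3

3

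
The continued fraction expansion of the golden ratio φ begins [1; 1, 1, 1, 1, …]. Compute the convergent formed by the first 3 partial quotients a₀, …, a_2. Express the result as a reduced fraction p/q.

Compute successive convergents:
a_0 = 1: 1/1
a_1 = 1: 2/1
a_2 = 1: 3/2

3/2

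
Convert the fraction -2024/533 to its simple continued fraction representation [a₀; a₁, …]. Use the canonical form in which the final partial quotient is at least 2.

[-4; 4, 1, 14, 2, 3]

⌊-2024/533⌋ = -4, remainder 108
⌊533/108⌋ = 4, remainder 101
⌊108/101⌋ = 1, remainder 7
⌊101/7⌋ = 14, remainder 3
⌊7/3⌋ = 2, remainder 1
⌊3/1⌋ = 3, remainder 0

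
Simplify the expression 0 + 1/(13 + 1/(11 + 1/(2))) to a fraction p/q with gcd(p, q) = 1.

23/301

a_0 = 0: 0/1
a_1 = 13: 1/13
a_2 = 11: 11/144
a_3 = 2: 23/301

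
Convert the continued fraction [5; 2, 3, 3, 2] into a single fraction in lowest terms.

Collapse the nested fraction from the inside out:
Start with 2.
3 + 1/(2/1) = 3 + 1/2 = 7/2
3 + 1/(7/2) = 3 + 2/7 = 23/7
2 + 1/(23/7) = 2 + 7/23 = 53/23
5 + 1/(53/23) = 5 + 23/53 = 288/53

288/53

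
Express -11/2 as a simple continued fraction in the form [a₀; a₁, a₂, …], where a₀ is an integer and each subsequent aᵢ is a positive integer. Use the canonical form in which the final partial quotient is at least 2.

Apply division with remainder until the remainder is 0:
-11 = -6·2 + 1, so a_0 = -6
2 = 2·1 + 0, so a_1 = 2

[-6; 2]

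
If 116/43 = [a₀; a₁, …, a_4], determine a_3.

Repeatedly divide and take the remainder:
116 = 2·43 + 30, so a_0 = 2
43 = 1·30 + 13, so a_1 = 1
30 = 2·13 + 4, so a_2 = 2
13 = 3·4 + 1, so a_3 = 3

3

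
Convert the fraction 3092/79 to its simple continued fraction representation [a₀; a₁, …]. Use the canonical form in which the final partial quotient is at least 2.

⌊3092/79⌋ = 39, remainder 11
⌊79/11⌋ = 7, remainder 2
⌊11/2⌋ = 5, remainder 1
⌊2/1⌋ = 2, remainder 0

[39; 7, 5, 2]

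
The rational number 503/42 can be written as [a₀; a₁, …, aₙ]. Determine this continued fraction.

[11; 1, 41]

Apply division with remainder until the remainder is 0:
⌊503/42⌋ = 11, remainder 41
⌊42/41⌋ = 1, remainder 1
⌊41/1⌋ = 41, remainder 0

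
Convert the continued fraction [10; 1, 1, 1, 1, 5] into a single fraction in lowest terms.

297/28

a_0 = 10: 10/1
a_1 = 1: 11/1
a_2 = 1: 21/2
a_3 = 1: 32/3
a_4 = 1: 53/5
a_5 = 5: 297/28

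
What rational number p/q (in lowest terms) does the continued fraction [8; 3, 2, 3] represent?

199/24

Build up convergents one term at a time:
a_0 = 8: 8/1
a_1 = 3: 25/3
a_2 = 2: 58/7
a_3 = 3: 199/24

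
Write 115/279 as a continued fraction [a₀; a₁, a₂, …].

[0; 2, 2, 2, 1, 7, 2]

Repeatedly divide and take the remainder:
⌊115/279⌋ = 0, remainder 115
⌊279/115⌋ = 2, remainder 49
⌊115/49⌋ = 2, remainder 17
⌊49/17⌋ = 2, remainder 15
⌊17/15⌋ = 1, remainder 2
⌊15/2⌋ = 7, remainder 1
⌊2/1⌋ = 2, remainder 0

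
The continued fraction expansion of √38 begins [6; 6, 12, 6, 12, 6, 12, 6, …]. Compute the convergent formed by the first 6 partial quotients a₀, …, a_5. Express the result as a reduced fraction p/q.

a_0 = 6: 6/1
a_1 = 6: 37/6
a_2 = 12: 450/73
a_3 = 6: 2737/444
a_4 = 12: 33294/5401
a_5 = 6: 202501/32850

202501/32850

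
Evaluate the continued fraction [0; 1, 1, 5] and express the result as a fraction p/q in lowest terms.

Starting at the tail and folding back:
Start with 5.
1 + 1/(5/1) = 1 + 1/5 = 6/5
1 + 1/(6/5) = 1 + 5/6 = 11/6
0 + 1/(11/6) = 0 + 6/11 = 6/11

6/11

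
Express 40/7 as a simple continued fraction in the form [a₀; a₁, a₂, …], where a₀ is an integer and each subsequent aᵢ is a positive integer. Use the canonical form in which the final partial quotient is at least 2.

[5; 1, 2, 2]

Apply division with remainder until the remainder is 0:
40 ÷ 7 → quotient 5, remainder 5
7 ÷ 5 → quotient 1, remainder 2
5 ÷ 2 → quotient 2, remainder 1
2 ÷ 1 → quotient 2, remainder 0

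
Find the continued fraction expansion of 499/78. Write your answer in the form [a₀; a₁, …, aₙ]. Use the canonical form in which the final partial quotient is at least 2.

[6; 2, 1, 1, 15]

Apply division with remainder until the remainder is 0:
499 ÷ 78 → quotient 6, remainder 31
78 ÷ 31 → quotient 2, remainder 16
31 ÷ 16 → quotient 1, remainder 15
16 ÷ 15 → quotient 1, remainder 1
15 ÷ 1 → quotient 15, remainder 0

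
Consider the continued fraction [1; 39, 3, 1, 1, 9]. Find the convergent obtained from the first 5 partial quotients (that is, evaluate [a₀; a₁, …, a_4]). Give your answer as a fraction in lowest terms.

282/275

Collapse the nested fraction from the inside out:
Start with 1.
1 + 1/(1/1) = 1 + 1/1 = 2/1
3 + 1/(2/1) = 3 + 1/2 = 7/2
39 + 1/(7/2) = 39 + 2/7 = 275/7
1 + 1/(275/7) = 1 + 7/275 = 282/275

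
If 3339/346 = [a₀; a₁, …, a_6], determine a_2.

1

3339 ÷ 346 → quotient 9, remainder 225
346 ÷ 225 → quotient 1, remainder 121
225 ÷ 121 → quotient 1, remainder 104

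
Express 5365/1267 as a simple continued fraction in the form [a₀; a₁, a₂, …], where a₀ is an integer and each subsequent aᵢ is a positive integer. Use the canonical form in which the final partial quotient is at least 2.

[4; 4, 3, 1, 3, 6, 3]

Repeatedly divide and take the remainder:
⌊5365/1267⌋ = 4, remainder 297
⌊1267/297⌋ = 4, remainder 79
⌊297/79⌋ = 3, remainder 60
⌊79/60⌋ = 1, remainder 19
⌊60/19⌋ = 3, remainder 3
⌊19/3⌋ = 6, remainder 1
⌊3/1⌋ = 3, remainder 0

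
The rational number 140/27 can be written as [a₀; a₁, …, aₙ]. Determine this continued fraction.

[5; 5, 2, 2]

140 ÷ 27 → quotient 5, remainder 5
27 ÷ 5 → quotient 5, remainder 2
5 ÷ 2 → quotient 2, remainder 1
2 ÷ 1 → quotient 2, remainder 0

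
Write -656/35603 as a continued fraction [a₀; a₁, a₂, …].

Repeatedly divide and take the remainder:
-656 ÷ 35603 → quotient -1, remainder 34947
35603 ÷ 34947 → quotient 1, remainder 656
34947 ÷ 656 → quotient 53, remainder 179
656 ÷ 179 → quotient 3, remainder 119
179 ÷ 119 → quotient 1, remainder 60
119 ÷ 60 → quotient 1, remainder 59
60 ÷ 59 → quotient 1, remainder 1
59 ÷ 1 → quotient 59, remainder 0

[-1; 1, 53, 3, 1, 1, 1, 59]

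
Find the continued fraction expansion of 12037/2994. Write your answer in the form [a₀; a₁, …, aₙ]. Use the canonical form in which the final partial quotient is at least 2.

[4; 49, 12, 5]

12037 = 4·2994 + 61, so a_0 = 4
2994 = 49·61 + 5, so a_1 = 49
61 = 12·5 + 1, so a_2 = 12
5 = 5·1 + 0, so a_3 = 5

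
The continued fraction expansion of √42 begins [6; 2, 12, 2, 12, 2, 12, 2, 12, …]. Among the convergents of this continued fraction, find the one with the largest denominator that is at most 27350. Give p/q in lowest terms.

109194/16849

List convergents until the denominator exceeds the bound:
a_0 = 6: 6/1  (≤ bound)
a_1 = 2: 13/2  (≤ bound)
a_2 = 12: 162/25  (≤ bound)
a_3 = 2: 337/52  (≤ bound)
a_4 = 12: 4206/649  (≤ bound)
a_5 = 2: 8749/1350  (≤ bound)
a_6 = 12: 109194/16849  (≤ bound)
a_7 = 2: 227137/35048  (> 27350, stop)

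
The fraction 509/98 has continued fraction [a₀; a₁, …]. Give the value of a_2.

509 = 5·98 + 19, so a_0 = 5
98 = 5·19 + 3, so a_1 = 5
19 = 6·3 + 1, so a_2 = 6

6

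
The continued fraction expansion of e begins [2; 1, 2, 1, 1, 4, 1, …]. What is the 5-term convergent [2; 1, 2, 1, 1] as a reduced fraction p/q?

19/7

Work from the innermost term outward:
Start with 1.
1 + 1/(1/1) = 1 + 1/1 = 2/1
2 + 1/(2/1) = 2 + 1/2 = 5/2
1 + 1/(5/2) = 1 + 2/5 = 7/5
2 + 1/(7/5) = 2 + 5/7 = 19/7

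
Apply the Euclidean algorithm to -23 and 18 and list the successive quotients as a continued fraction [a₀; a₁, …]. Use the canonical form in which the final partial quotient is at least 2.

⌊-23/18⌋ = -2, remainder 13
⌊18/13⌋ = 1, remainder 5
⌊13/5⌋ = 2, remainder 3
⌊5/3⌋ = 1, remainder 2
⌊3/2⌋ = 1, remainder 1
⌊2/1⌋ = 2, remainder 0

[-2; 1, 2, 1, 1, 2]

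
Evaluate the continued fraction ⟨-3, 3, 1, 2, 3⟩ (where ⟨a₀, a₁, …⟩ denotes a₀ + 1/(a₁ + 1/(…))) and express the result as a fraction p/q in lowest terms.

-101/37

a_0 = -3: -3/1
a_1 = 3: -8/3
a_2 = 1: -11/4
a_3 = 2: -30/11
a_4 = 3: -101/37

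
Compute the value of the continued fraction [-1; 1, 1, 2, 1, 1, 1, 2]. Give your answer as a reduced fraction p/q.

-21/50

Starting at the tail and folding back:
Start with 2.
1 + 1/(2/1) = 1 + 1/2 = 3/2
1 + 1/(3/2) = 1 + 2/3 = 5/3
1 + 1/(5/3) = 1 + 3/5 = 8/5
2 + 1/(8/5) = 2 + 5/8 = 21/8
1 + 1/(21/8) = 1 + 8/21 = 29/21
1 + 1/(29/21) = 1 + 21/29 = 50/29
-1 + 1/(50/29) = -1 + 29/50 = -21/50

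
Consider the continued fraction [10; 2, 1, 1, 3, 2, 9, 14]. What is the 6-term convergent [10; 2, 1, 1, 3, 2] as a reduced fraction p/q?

426/41

Compute successive convergents:
a_0 = 10: 10/1
a_1 = 2: 21/2
a_2 = 1: 31/3
a_3 = 1: 52/5
a_4 = 3: 187/18
a_5 = 2: 426/41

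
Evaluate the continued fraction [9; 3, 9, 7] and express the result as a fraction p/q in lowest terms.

1855/199

Start with 7.
9 + 1/(7/1) = 9 + 1/7 = 64/7
3 + 1/(64/7) = 3 + 7/64 = 199/64
9 + 1/(199/64) = 9 + 64/199 = 1855/199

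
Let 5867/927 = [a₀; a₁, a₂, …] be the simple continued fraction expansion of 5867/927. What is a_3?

⌊5867/927⌋ = 6, remainder 305
⌊927/305⌋ = 3, remainder 12
⌊305/12⌋ = 25, remainder 5
⌊12/5⌋ = 2, remainder 2

2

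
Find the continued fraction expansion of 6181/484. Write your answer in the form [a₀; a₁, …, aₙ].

6181 ÷ 484 → quotient 12, remainder 373
484 ÷ 373 → quotient 1, remainder 111
373 ÷ 111 → quotient 3, remainder 40
111 ÷ 40 → quotient 2, remainder 31
40 ÷ 31 → quotient 1, remainder 9
31 ÷ 9 → quotient 3, remainder 4
9 ÷ 4 → quotient 2, remainder 1
4 ÷ 1 → quotient 4, remainder 0

[12; 1, 3, 2, 1, 3, 2, 4]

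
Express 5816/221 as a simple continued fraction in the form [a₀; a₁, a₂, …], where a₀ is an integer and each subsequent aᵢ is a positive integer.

⌊5816/221⌋ = 26, remainder 70
⌊221/70⌋ = 3, remainder 11
⌊70/11⌋ = 6, remainder 4
⌊11/4⌋ = 2, remainder 3
⌊4/3⌋ = 1, remainder 1
⌊3/1⌋ = 3, remainder 0

[26; 3, 6, 2, 1, 3]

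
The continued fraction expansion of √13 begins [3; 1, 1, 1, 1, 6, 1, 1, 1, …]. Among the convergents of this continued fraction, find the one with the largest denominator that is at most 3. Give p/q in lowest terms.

List convergents until the denominator exceeds the bound:
a_0 = 3: 3/1  (≤ bound)
a_1 = 1: 4/1  (≤ bound)
a_2 = 1: 7/2  (≤ bound)
a_3 = 1: 11/3  (≤ bound)
a_4 = 1: 18/5  (> 3, stop)

11/3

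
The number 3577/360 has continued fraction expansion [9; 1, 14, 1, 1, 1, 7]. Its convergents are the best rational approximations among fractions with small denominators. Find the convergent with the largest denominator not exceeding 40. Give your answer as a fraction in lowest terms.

a_0 = 9: 9/1  (≤ bound)
a_1 = 1: 10/1  (≤ bound)
a_2 = 14: 149/15  (≤ bound)
a_3 = 1: 159/16  (≤ bound)
a_4 = 1: 308/31  (≤ bound)
a_5 = 1: 467/47  (> 40, stop)

308/31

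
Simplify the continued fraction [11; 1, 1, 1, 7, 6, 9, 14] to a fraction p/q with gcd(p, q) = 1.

Build up convergents one term at a time:
a_0 = 11: 11/1
a_1 = 1: 12/1
a_2 = 1: 23/2
a_3 = 1: 35/3
a_4 = 7: 268/23
a_5 = 6: 1643/141
a_6 = 9: 15055/1292
a_7 = 14: 212413/18229

212413/18229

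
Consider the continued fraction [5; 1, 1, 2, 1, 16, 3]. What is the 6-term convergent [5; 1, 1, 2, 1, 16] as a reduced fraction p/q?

Start with 16.
1 + 1/(16/1) = 1 + 1/16 = 17/16
2 + 1/(17/16) = 2 + 16/17 = 50/17
1 + 1/(50/17) = 1 + 17/50 = 67/50
1 + 1/(67/50) = 1 + 50/67 = 117/67
5 + 1/(117/67) = 5 + 67/117 = 652/117

652/117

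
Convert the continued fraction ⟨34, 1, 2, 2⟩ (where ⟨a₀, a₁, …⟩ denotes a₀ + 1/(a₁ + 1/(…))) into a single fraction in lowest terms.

Start with 2.
2 + 1/(2/1) = 2 + 1/2 = 5/2
1 + 1/(5/2) = 1 + 2/5 = 7/5
34 + 1/(7/5) = 34 + 5/7 = 243/7

243/7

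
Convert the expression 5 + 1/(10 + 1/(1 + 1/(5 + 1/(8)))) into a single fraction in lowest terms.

2704/531

Starting at the tail and folding back:
Start with 8.
5 + 1/(8/1) = 5 + 1/8 = 41/8
1 + 1/(41/8) = 1 + 8/41 = 49/41
10 + 1/(49/41) = 10 + 41/49 = 531/49
5 + 1/(531/49) = 5 + 49/531 = 2704/531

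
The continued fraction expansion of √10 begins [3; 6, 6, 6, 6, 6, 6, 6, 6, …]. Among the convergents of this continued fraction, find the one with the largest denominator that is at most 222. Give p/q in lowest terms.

List convergents until the denominator exceeds the bound:
a_0 = 3: 3/1  (≤ bound)
a_1 = 6: 19/6  (≤ bound)
a_2 = 6: 117/37  (≤ bound)
a_3 = 6: 721/228  (> 222, stop)

117/37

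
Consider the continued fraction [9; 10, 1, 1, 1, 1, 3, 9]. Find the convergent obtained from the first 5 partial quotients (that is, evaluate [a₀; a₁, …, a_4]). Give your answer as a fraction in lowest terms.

a_0 = 9: 9/1
a_1 = 10: 91/10
a_2 = 1: 100/11
a_3 = 1: 191/21
a_4 = 1: 291/32

291/32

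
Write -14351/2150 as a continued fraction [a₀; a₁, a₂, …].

[-7; 3, 13, 5, 3, 3]

-14351 = -7·2150 + 699, so a_0 = -7
2150 = 3·699 + 53, so a_1 = 3
699 = 13·53 + 10, so a_2 = 13
53 = 5·10 + 3, so a_3 = 5
10 = 3·3 + 1, so a_4 = 3
3 = 3·1 + 0, so a_5 = 3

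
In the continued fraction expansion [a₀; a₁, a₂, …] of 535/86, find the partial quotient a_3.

Apply division with remainder until the remainder is 0:
535 = 6·86 + 19, so a_0 = 6
86 = 4·19 + 10, so a_1 = 4
19 = 1·10 + 9, so a_2 = 1
10 = 1·9 + 1, so a_3 = 1

1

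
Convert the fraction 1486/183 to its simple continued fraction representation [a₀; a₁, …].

Run the Euclidean algorithm, recording each quotient:
⌊1486/183⌋ = 8, remainder 22
⌊183/22⌋ = 8, remainder 7
⌊22/7⌋ = 3, remainder 1
⌊7/1⌋ = 7, remainder 0

[8; 8, 3, 7]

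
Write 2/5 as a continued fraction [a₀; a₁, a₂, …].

[0; 2, 2]

⌊2/5⌋ = 0, remainder 2
⌊5/2⌋ = 2, remainder 1
⌊2/1⌋ = 2, remainder 0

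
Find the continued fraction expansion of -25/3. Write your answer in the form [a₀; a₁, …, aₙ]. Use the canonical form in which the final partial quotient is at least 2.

-25 = -9·3 + 2, so a_0 = -9
3 = 1·2 + 1, so a_1 = 1
2 = 2·1 + 0, so a_2 = 2

[-9; 1, 2]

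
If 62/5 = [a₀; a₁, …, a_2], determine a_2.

62 = 12·5 + 2, so a_0 = 12
5 = 2·2 + 1, so a_1 = 2
2 = 2·1 + 0, so a_2 = 2

2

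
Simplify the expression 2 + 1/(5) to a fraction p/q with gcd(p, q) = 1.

11/5

Start with 5.
2 + 1/(5/1) = 2 + 1/5 = 11/5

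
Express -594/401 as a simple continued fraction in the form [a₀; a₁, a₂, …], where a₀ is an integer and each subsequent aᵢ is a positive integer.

-594 = -2·401 + 208, so a_0 = -2
401 = 1·208 + 193, so a_1 = 1
208 = 1·193 + 15, so a_2 = 1
193 = 12·15 + 13, so a_3 = 12
15 = 1·13 + 2, so a_4 = 1
13 = 6·2 + 1, so a_5 = 6
2 = 2·1 + 0, so a_6 = 2

[-2; 1, 1, 12, 1, 6, 2]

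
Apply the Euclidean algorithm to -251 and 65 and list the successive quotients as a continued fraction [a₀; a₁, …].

[-4; 7, 4, 2]

-251 ÷ 65 → quotient -4, remainder 9
65 ÷ 9 → quotient 7, remainder 2
9 ÷ 2 → quotient 4, remainder 1
2 ÷ 1 → quotient 2, remainder 0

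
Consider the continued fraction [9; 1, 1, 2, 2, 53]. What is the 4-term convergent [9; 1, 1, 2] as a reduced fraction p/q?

48/5

Use the convergent recurrence hₖ = aₖ·hₖ₋₁ + hₖ₋₂ (and likewise for the denominators kₖ):
a_0 = 9: 9/1
a_1 = 1: 10/1
a_2 = 1: 19/2
a_3 = 2: 48/5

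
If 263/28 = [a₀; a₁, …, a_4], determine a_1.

2

263 ÷ 28 → quotient 9, remainder 11
28 ÷ 11 → quotient 2, remainder 6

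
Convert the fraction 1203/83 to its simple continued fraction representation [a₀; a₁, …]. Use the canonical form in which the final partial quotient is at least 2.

[14; 2, 41]

⌊1203/83⌋ = 14, remainder 41
⌊83/41⌋ = 2, remainder 1
⌊41/1⌋ = 41, remainder 0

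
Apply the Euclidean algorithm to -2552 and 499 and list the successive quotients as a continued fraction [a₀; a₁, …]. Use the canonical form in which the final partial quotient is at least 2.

-2552 ÷ 499 → quotient -6, remainder 442
499 ÷ 442 → quotient 1, remainder 57
442 ÷ 57 → quotient 7, remainder 43
57 ÷ 43 → quotient 1, remainder 14
43 ÷ 14 → quotient 3, remainder 1
14 ÷ 1 → quotient 14, remainder 0

[-6; 1, 7, 1, 3, 14]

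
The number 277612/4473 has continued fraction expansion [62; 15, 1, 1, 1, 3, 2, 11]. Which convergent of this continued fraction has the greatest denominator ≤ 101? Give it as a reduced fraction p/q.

List convergents until the denominator exceeds the bound:
a_0 = 62: 62/1  (≤ bound)
a_1 = 15: 931/15  (≤ bound)
a_2 = 1: 993/16  (≤ bound)
a_3 = 1: 1924/31  (≤ bound)
a_4 = 1: 2917/47  (≤ bound)
a_5 = 3: 10675/172  (> 101, stop)

2917/47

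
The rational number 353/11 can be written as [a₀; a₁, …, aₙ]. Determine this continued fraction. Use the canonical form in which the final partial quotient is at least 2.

[32; 11]

Run the Euclidean algorithm, recording each quotient:
353 ÷ 11 → quotient 32, remainder 1
11 ÷ 1 → quotient 11, remainder 0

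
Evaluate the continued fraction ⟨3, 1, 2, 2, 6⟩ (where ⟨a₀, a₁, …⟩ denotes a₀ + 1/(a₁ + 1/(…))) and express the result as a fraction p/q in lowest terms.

Start with 6.
2 + 1/(6/1) = 2 + 1/6 = 13/6
2 + 1/(13/6) = 2 + 6/13 = 32/13
1 + 1/(32/13) = 1 + 13/32 = 45/32
3 + 1/(45/32) = 3 + 32/45 = 167/45

167/45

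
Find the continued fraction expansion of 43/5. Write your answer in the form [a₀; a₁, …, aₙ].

Run the Euclidean algorithm, recording each quotient:
43 = 8·5 + 3, so a_0 = 8
5 = 1·3 + 2, so a_1 = 1
3 = 1·2 + 1, so a_2 = 1
2 = 2·1 + 0, so a_3 = 2

[8; 1, 1, 2]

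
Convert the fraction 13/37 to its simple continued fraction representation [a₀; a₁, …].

Apply division with remainder until the remainder is 0:
13 = 0·37 + 13, so a_0 = 0
37 = 2·13 + 11, so a_1 = 2
13 = 1·11 + 2, so a_2 = 1
11 = 5·2 + 1, so a_3 = 5
2 = 2·1 + 0, so a_4 = 2

[0; 2, 1, 5, 2]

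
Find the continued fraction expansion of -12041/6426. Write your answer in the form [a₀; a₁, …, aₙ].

Run the Euclidean algorithm, recording each quotient:
-12041 ÷ 6426 → quotient -2, remainder 811
6426 ÷ 811 → quotient 7, remainder 749
811 ÷ 749 → quotient 1, remainder 62
749 ÷ 62 → quotient 12, remainder 5
62 ÷ 5 → quotient 12, remainder 2
5 ÷ 2 → quotient 2, remainder 1
2 ÷ 1 → quotient 2, remainder 0

[-2; 7, 1, 12, 12, 2, 2]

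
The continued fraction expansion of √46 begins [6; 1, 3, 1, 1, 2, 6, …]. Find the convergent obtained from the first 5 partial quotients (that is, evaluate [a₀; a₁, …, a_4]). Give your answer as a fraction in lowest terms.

Use the convergent recurrence hₖ = aₖ·hₖ₋₁ + hₖ₋₂ (and likewise for the denominators kₖ):
a_0 = 6: 6/1
a_1 = 1: 7/1
a_2 = 3: 27/4
a_3 = 1: 34/5
a_4 = 1: 61/9

61/9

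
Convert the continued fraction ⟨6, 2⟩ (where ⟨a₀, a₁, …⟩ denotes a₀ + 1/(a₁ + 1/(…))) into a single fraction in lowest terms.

Work from the innermost term outward:
Start with 2.
6 + 1/(2/1) = 6 + 1/2 = 13/2

13/2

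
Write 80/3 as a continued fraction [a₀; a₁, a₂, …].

[26; 1, 2]

Repeatedly divide and take the remainder:
⌊80/3⌋ = 26, remainder 2
⌊3/2⌋ = 1, remainder 1
⌊2/1⌋ = 2, remainder 0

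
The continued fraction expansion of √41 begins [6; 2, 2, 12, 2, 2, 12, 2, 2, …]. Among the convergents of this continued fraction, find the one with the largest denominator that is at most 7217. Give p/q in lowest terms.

List convergents until the denominator exceeds the bound:
a_0 = 6: 6/1  (≤ bound)
a_1 = 2: 13/2  (≤ bound)
a_2 = 2: 32/5  (≤ bound)
a_3 = 12: 397/62  (≤ bound)
a_4 = 2: 826/129  (≤ bound)
a_5 = 2: 2049/320  (≤ bound)
a_6 = 12: 25414/3969  (≤ bound)
a_7 = 2: 52877/8258  (> 7217, stop)

25414/3969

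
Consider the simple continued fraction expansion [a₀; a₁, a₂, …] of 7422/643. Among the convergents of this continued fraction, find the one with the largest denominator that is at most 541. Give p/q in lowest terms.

a_0 = 11: 11/1  (≤ bound)
a_1 = 1: 12/1  (≤ bound)
a_2 = 1: 23/2  (≤ bound)
a_3 = 5: 127/11  (≤ bound)
a_4 = 2: 277/24  (≤ bound)
a_5 = 1: 404/35  (≤ bound)
a_6 = 8: 3509/304  (≤ bound)
a_7 = 2: 7422/643  (> 541, stop)

3509/304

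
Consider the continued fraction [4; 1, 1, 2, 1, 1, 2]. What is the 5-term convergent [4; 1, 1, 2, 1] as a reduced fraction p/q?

a_0 = 4: 4/1
a_1 = 1: 5/1
a_2 = 1: 9/2
a_3 = 2: 23/5
a_4 = 1: 32/7

32/7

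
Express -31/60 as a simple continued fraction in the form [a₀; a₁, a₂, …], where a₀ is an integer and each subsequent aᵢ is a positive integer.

[-1; 2, 14, 2]

-31 = -1·60 + 29, so a_0 = -1
60 = 2·29 + 2, so a_1 = 2
29 = 14·2 + 1, so a_2 = 14
2 = 2·1 + 0, so a_3 = 2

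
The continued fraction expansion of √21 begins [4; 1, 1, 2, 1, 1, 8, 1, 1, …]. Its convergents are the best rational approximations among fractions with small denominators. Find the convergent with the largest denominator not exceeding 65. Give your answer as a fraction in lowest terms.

List convergents until the denominator exceeds the bound:
a_0 = 4: 4/1  (≤ bound)
a_1 = 1: 5/1  (≤ bound)
a_2 = 1: 9/2  (≤ bound)
a_3 = 2: 23/5  (≤ bound)
a_4 = 1: 32/7  (≤ bound)
a_5 = 1: 55/12  (≤ bound)
a_6 = 8: 472/103  (> 65, stop)

55/12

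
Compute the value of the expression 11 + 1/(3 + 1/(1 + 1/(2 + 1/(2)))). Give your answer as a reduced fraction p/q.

293/26

Build up convergents one term at a time:
a_0 = 11: 11/1
a_1 = 3: 34/3
a_2 = 1: 45/4
a_3 = 2: 124/11
a_4 = 2: 293/26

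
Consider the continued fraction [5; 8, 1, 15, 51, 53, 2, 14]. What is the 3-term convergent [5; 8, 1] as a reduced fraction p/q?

46/9

Collapse the nested fraction from the inside out:
Start with 1.
8 + 1/(1/1) = 8 + 1/1 = 9/1
5 + 1/(9/1) = 5 + 1/9 = 46/9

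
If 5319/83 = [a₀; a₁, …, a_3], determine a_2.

1

Apply division with remainder until the remainder is 0:
5319 ÷ 83 → quotient 64, remainder 7
83 ÷ 7 → quotient 11, remainder 6
7 ÷ 6 → quotient 1, remainder 1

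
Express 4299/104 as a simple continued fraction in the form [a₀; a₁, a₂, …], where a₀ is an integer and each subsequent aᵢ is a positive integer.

[41; 2, 1, 34]

Repeatedly divide and take the remainder:
4299 ÷ 104 → quotient 41, remainder 35
104 ÷ 35 → quotient 2, remainder 34
35 ÷ 34 → quotient 1, remainder 1
34 ÷ 1 → quotient 34, remainder 0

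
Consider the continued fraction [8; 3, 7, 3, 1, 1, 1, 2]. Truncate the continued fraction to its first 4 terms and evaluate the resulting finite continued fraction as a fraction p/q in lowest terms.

a_0 = 8: 8/1
a_1 = 3: 25/3
a_2 = 7: 183/22
a_3 = 3: 574/69

574/69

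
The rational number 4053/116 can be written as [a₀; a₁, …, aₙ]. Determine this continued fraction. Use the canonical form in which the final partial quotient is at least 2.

[34; 1, 15, 1, 1, 3]

⌊4053/116⌋ = 34, remainder 109
⌊116/109⌋ = 1, remainder 7
⌊109/7⌋ = 15, remainder 4
⌊7/4⌋ = 1, remainder 3
⌊4/3⌋ = 1, remainder 1
⌊3/1⌋ = 3, remainder 0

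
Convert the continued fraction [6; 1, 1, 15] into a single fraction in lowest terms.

Start with 15.
1 + 1/(15/1) = 1 + 1/15 = 16/15
1 + 1/(16/15) = 1 + 15/16 = 31/16
6 + 1/(31/16) = 6 + 16/31 = 202/31

202/31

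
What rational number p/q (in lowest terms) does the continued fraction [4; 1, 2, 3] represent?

a_0 = 4: 4/1
a_1 = 1: 5/1
a_2 = 2: 14/3
a_3 = 3: 47/10

47/10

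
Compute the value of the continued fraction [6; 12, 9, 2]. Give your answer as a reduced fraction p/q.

1399/230

Start with 2.
9 + 1/(2/1) = 9 + 1/2 = 19/2
12 + 1/(19/2) = 12 + 2/19 = 230/19
6 + 1/(230/19) = 6 + 19/230 = 1399/230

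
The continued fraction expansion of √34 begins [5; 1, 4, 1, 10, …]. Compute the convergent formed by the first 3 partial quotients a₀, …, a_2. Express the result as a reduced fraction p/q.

Work from the innermost term outward:
Start with 4.
1 + 1/(4/1) = 1 + 1/4 = 5/4
5 + 1/(5/4) = 5 + 4/5 = 29/5

29/5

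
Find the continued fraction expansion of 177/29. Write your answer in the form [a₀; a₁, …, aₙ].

⌊177/29⌋ = 6, remainder 3
⌊29/3⌋ = 9, remainder 2
⌊3/2⌋ = 1, remainder 1
⌊2/1⌋ = 2, remainder 0

[6; 9, 1, 2]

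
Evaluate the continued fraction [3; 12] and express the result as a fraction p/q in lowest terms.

37/12

Collapse the nested fraction from the inside out:
Start with 12.
3 + 1/(12/1) = 3 + 1/12 = 37/12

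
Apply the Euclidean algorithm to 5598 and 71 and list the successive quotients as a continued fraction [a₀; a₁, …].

[78; 1, 5, 2, 5]

5598 = 78·71 + 60, so a_0 = 78
71 = 1·60 + 11, so a_1 = 1
60 = 5·11 + 5, so a_2 = 5
11 = 2·5 + 1, so a_3 = 2
5 = 5·1 + 0, so a_4 = 5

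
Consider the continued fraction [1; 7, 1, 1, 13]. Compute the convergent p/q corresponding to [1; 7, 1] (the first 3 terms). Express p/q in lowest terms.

9/8

Build up convergents one term at a time:
a_0 = 1: 1/1
a_1 = 7: 8/7
a_2 = 1: 9/8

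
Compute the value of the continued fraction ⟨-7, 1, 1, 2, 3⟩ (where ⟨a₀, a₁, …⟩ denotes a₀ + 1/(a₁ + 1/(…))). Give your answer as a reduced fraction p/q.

-109/17

Build up convergents one term at a time:
a_0 = -7: -7/1
a_1 = 1: -6/1
a_2 = 1: -13/2
a_3 = 2: -32/5
a_4 = 3: -109/17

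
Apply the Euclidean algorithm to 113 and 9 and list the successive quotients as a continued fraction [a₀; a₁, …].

⌊113/9⌋ = 12, remainder 5
⌊9/5⌋ = 1, remainder 4
⌊5/4⌋ = 1, remainder 1
⌊4/1⌋ = 4, remainder 0

[12; 1, 1, 4]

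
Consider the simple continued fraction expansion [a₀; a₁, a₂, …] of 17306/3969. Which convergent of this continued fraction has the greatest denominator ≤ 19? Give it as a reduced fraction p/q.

48/11

a_0 = 4: 4/1  (≤ bound)
a_1 = 2: 9/2  (≤ bound)
a_2 = 1: 13/3  (≤ bound)
a_3 = 3: 48/11  (≤ bound)
a_4 = 2: 109/25  (> 19, stop)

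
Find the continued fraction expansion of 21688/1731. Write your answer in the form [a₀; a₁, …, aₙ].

[12; 1, 1, 8, 14, 2, 3]

Repeatedly divide and take the remainder:
21688 ÷ 1731 → quotient 12, remainder 916
1731 ÷ 916 → quotient 1, remainder 815
916 ÷ 815 → quotient 1, remainder 101
815 ÷ 101 → quotient 8, remainder 7
101 ÷ 7 → quotient 14, remainder 3
7 ÷ 3 → quotient 2, remainder 1
3 ÷ 1 → quotient 3, remainder 0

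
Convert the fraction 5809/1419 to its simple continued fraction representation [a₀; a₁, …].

[4; 10, 1, 2, 44]

⌊5809/1419⌋ = 4, remainder 133
⌊1419/133⌋ = 10, remainder 89
⌊133/89⌋ = 1, remainder 44
⌊89/44⌋ = 2, remainder 1
⌊44/1⌋ = 44, remainder 0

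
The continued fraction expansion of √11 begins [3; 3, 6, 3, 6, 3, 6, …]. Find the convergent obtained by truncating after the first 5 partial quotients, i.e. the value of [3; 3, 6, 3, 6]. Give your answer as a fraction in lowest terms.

1257/379

Start with 6.
3 + 1/(6/1) = 3 + 1/6 = 19/6
6 + 1/(19/6) = 6 + 6/19 = 120/19
3 + 1/(120/19) = 3 + 19/120 = 379/120
3 + 1/(379/120) = 3 + 120/379 = 1257/379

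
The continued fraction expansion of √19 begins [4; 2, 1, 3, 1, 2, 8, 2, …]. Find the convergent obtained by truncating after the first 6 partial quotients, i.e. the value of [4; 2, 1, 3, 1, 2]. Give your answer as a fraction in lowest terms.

a_0 = 4: 4/1
a_1 = 2: 9/2
a_2 = 1: 13/3
a_3 = 3: 48/11
a_4 = 1: 61/14
a_5 = 2: 170/39

170/39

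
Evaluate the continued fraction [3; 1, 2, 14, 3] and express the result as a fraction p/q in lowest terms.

485/132

Use the convergent recurrence hₖ = aₖ·hₖ₋₁ + hₖ₋₂ (and likewise for the denominators kₖ):
a_0 = 3: 3/1
a_1 = 1: 4/1
a_2 = 2: 11/3
a_3 = 14: 158/43
a_4 = 3: 485/132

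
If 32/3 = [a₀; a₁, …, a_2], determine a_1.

1

⌊32/3⌋ = 10, remainder 2
⌊3/2⌋ = 1, remainder 1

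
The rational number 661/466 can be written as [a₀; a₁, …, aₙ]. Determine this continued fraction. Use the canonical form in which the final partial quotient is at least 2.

[1; 2, 2, 1, 1, 3, 3, 3]

Apply division with remainder until the remainder is 0:
⌊661/466⌋ = 1, remainder 195
⌊466/195⌋ = 2, remainder 76
⌊195/76⌋ = 2, remainder 43
⌊76/43⌋ = 1, remainder 33
⌊43/33⌋ = 1, remainder 10
⌊33/10⌋ = 3, remainder 3
⌊10/3⌋ = 3, remainder 1
⌊3/1⌋ = 3, remainder 0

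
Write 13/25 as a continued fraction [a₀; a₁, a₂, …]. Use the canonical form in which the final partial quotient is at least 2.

[0; 1, 1, 12]

13 = 0·25 + 13, so a_0 = 0
25 = 1·13 + 12, so a_1 = 1
13 = 1·12 + 1, so a_2 = 1
12 = 12·1 + 0, so a_3 = 12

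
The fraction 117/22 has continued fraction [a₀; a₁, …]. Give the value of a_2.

7

⌊117/22⌋ = 5, remainder 7
⌊22/7⌋ = 3, remainder 1
⌊7/1⌋ = 7, remainder 0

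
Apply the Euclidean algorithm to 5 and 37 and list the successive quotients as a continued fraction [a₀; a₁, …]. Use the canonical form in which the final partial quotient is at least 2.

5 = 0·37 + 5, so a_0 = 0
37 = 7·5 + 2, so a_1 = 7
5 = 2·2 + 1, so a_2 = 2
2 = 2·1 + 0, so a_3 = 2

[0; 7, 2, 2]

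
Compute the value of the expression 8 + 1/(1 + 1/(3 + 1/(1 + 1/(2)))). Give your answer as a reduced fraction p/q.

123/14

Use the convergent recurrence hₖ = aₖ·hₖ₋₁ + hₖ₋₂ (and likewise for the denominators kₖ):
a_0 = 8: 8/1
a_1 = 1: 9/1
a_2 = 3: 35/4
a_3 = 1: 44/5
a_4 = 2: 123/14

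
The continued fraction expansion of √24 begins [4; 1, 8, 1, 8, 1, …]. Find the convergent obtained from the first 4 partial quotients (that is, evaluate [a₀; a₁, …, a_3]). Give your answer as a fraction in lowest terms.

Compute successive convergents:
a_0 = 4: 4/1
a_1 = 1: 5/1
a_2 = 8: 44/9
a_3 = 1: 49/10

49/10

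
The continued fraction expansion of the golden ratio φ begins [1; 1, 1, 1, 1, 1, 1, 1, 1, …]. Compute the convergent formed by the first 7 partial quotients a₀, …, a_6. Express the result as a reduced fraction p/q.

Use the convergent recurrence hₖ = aₖ·hₖ₋₁ + hₖ₋₂ (and likewise for the denominators kₖ):
a_0 = 1: 1/1
a_1 = 1: 2/1
a_2 = 1: 3/2
a_3 = 1: 5/3
a_4 = 1: 8/5
a_5 = 1: 13/8
a_6 = 1: 21/13

21/13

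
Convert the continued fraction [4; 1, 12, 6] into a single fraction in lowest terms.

389/79

Work from the innermost term outward:
Start with 6.
12 + 1/(6/1) = 12 + 1/6 = 73/6
1 + 1/(73/6) = 1 + 6/73 = 79/73
4 + 1/(79/73) = 4 + 73/79 = 389/79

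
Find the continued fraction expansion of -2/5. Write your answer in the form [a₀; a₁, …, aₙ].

[-1; 1, 1, 2]

⌊-2/5⌋ = -1, remainder 3
⌊5/3⌋ = 1, remainder 2
⌊3/2⌋ = 1, remainder 1
⌊2/1⌋ = 2, remainder 0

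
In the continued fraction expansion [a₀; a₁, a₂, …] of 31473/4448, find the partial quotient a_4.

2

31473 ÷ 4448 → quotient 7, remainder 337
4448 ÷ 337 → quotient 13, remainder 67
337 ÷ 67 → quotient 5, remainder 2
67 ÷ 2 → quotient 33, remainder 1
2 ÷ 1 → quotient 2, remainder 0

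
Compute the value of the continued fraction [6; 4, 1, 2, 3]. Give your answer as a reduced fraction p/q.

292/47

Starting at the tail and folding back:
Start with 3.
2 + 1/(3/1) = 2 + 1/3 = 7/3
1 + 1/(7/3) = 1 + 3/7 = 10/7
4 + 1/(10/7) = 4 + 7/10 = 47/10
6 + 1/(47/10) = 6 + 10/47 = 292/47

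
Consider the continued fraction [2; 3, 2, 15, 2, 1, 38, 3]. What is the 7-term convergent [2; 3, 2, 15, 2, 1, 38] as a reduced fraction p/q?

Start with 38.
1 + 1/(38/1) = 1 + 1/38 = 39/38
2 + 1/(39/38) = 2 + 38/39 = 116/39
15 + 1/(116/39) = 15 + 39/116 = 1779/116
2 + 1/(1779/116) = 2 + 116/1779 = 3674/1779
3 + 1/(3674/1779) = 3 + 1779/3674 = 12801/3674
2 + 1/(12801/3674) = 2 + 3674/12801 = 29276/12801

29276/12801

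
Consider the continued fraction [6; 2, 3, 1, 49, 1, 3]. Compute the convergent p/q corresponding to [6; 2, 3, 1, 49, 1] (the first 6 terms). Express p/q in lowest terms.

Start with 1.
49 + 1/(1/1) = 49 + 1/1 = 50/1
1 + 1/(50/1) = 1 + 1/50 = 51/50
3 + 1/(51/50) = 3 + 50/51 = 203/51
2 + 1/(203/51) = 2 + 51/203 = 457/203
6 + 1/(457/203) = 6 + 203/457 = 2945/457

2945/457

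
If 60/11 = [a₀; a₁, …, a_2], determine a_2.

5

Apply division with remainder until the remainder is 0:
60 = 5·11 + 5, so a_0 = 5
11 = 2·5 + 1, so a_1 = 2
5 = 5·1 + 0, so a_2 = 5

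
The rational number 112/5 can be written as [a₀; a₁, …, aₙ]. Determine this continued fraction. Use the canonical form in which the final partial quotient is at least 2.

[22; 2, 2]

Repeatedly divide and take the remainder:
112 ÷ 5 → quotient 22, remainder 2
5 ÷ 2 → quotient 2, remainder 1
2 ÷ 1 → quotient 2, remainder 0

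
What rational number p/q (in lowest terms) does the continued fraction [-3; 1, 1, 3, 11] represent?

-192/79

Collapse the nested fraction from the inside out:
Start with 11.
3 + 1/(11/1) = 3 + 1/11 = 34/11
1 + 1/(34/11) = 1 + 11/34 = 45/34
1 + 1/(45/34) = 1 + 34/45 = 79/45
-3 + 1/(79/45) = -3 + 45/79 = -192/79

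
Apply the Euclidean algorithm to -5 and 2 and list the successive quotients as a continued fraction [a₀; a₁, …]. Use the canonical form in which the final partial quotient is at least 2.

Repeatedly divide and take the remainder:
-5 ÷ 2 → quotient -3, remainder 1
2 ÷ 1 → quotient 2, remainder 0

[-3; 2]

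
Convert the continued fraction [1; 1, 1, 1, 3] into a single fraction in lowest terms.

18/11

a_0 = 1: 1/1
a_1 = 1: 2/1
a_2 = 1: 3/2
a_3 = 1: 5/3
a_4 = 3: 18/11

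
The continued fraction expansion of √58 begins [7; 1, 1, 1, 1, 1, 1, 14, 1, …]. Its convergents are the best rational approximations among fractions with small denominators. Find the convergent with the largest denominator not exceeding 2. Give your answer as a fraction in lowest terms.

15/2

a_0 = 7: 7/1  (≤ bound)
a_1 = 1: 8/1  (≤ bound)
a_2 = 1: 15/2  (≤ bound)
a_3 = 1: 23/3  (> 2, stop)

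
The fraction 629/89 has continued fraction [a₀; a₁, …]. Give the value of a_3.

5

Run the Euclidean algorithm, recording each quotient:
629 = 7·89 + 6, so a_0 = 7
89 = 14·6 + 5, so a_1 = 14
6 = 1·5 + 1, so a_2 = 1
5 = 5·1 + 0, so a_3 = 5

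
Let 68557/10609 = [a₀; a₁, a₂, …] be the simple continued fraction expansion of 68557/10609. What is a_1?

2

68557 = 6·10609 + 4903, so a_0 = 6
10609 = 2·4903 + 803, so a_1 = 2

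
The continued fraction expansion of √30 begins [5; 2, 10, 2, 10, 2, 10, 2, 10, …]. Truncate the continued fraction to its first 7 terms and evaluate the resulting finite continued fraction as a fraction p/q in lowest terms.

Start with 10.
2 + 1/(10/1) = 2 + 1/10 = 21/10
10 + 1/(21/10) = 10 + 10/21 = 220/21
2 + 1/(220/21) = 2 + 21/220 = 461/220
10 + 1/(461/220) = 10 + 220/461 = 4830/461
2 + 1/(4830/461) = 2 + 461/4830 = 10121/4830
5 + 1/(10121/4830) = 5 + 4830/10121 = 55435/10121

55435/10121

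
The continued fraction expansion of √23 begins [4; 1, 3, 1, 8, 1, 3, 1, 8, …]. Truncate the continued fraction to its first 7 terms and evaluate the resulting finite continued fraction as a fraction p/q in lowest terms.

916/191

a_0 = 4: 4/1
a_1 = 1: 5/1
a_2 = 3: 19/4
a_3 = 1: 24/5
a_4 = 8: 211/44
a_5 = 1: 235/49
a_6 = 3: 916/191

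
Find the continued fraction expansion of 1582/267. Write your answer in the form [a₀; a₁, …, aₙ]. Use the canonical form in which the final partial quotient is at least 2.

1582 ÷ 267 → quotient 5, remainder 247
267 ÷ 247 → quotient 1, remainder 20
247 ÷ 20 → quotient 12, remainder 7
20 ÷ 7 → quotient 2, remainder 6
7 ÷ 6 → quotient 1, remainder 1
6 ÷ 1 → quotient 6, remainder 0

[5; 1, 12, 2, 1, 6]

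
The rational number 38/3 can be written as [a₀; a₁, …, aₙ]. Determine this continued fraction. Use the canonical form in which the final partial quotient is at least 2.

[12; 1, 2]

Apply division with remainder until the remainder is 0:
38 = 12·3 + 2, so a_0 = 12
3 = 1·2 + 1, so a_1 = 1
2 = 2·1 + 0, so a_2 = 2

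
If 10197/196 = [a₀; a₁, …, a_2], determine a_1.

Repeatedly divide and take the remainder:
10197 ÷ 196 → quotient 52, remainder 5
196 ÷ 5 → quotient 39, remainder 1

39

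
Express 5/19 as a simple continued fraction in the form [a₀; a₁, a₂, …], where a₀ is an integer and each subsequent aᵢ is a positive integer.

Repeatedly divide and take the remainder:
5 = 0·19 + 5, so a_0 = 0
19 = 3·5 + 4, so a_1 = 3
5 = 1·4 + 1, so a_2 = 1
4 = 4·1 + 0, so a_3 = 4

[0; 3, 1, 4]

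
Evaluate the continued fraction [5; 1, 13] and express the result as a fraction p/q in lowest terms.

Collapse the nested fraction from the inside out:
Start with 13.
1 + 1/(13/1) = 1 + 1/13 = 14/13
5 + 1/(14/13) = 5 + 13/14 = 83/14

83/14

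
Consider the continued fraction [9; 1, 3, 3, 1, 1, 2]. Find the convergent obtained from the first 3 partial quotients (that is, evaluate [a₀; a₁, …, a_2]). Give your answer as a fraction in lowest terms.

39/4

Use the convergent recurrence hₖ = aₖ·hₖ₋₁ + hₖ₋₂ (and likewise for the denominators kₖ):
a_0 = 9: 9/1
a_1 = 1: 10/1
a_2 = 3: 39/4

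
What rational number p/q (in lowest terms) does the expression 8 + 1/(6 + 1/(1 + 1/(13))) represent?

790/97

Start with 13.
1 + 1/(13/1) = 1 + 1/13 = 14/13
6 + 1/(14/13) = 6 + 13/14 = 97/14
8 + 1/(97/14) = 8 + 14/97 = 790/97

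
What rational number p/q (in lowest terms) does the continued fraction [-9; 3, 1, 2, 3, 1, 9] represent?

Starting at the tail and folding back:
Start with 9.
1 + 1/(9/1) = 1 + 1/9 = 10/9
3 + 1/(10/9) = 3 + 9/10 = 39/10
2 + 1/(39/10) = 2 + 10/39 = 88/39
1 + 1/(88/39) = 1 + 39/88 = 127/88
3 + 1/(127/88) = 3 + 88/127 = 469/127
-9 + 1/(469/127) = -9 + 127/469 = -4094/469

-4094/469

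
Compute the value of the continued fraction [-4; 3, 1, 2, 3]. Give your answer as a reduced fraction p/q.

Start with 3.
2 + 1/(3/1) = 2 + 1/3 = 7/3
1 + 1/(7/3) = 1 + 3/7 = 10/7
3 + 1/(10/7) = 3 + 7/10 = 37/10
-4 + 1/(37/10) = -4 + 10/37 = -138/37

-138/37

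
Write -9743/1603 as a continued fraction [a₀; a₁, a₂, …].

⌊-9743/1603⌋ = -7, remainder 1478
⌊1603/1478⌋ = 1, remainder 125
⌊1478/125⌋ = 11, remainder 103
⌊125/103⌋ = 1, remainder 22
⌊103/22⌋ = 4, remainder 15
⌊22/15⌋ = 1, remainder 7
⌊15/7⌋ = 2, remainder 1
⌊7/1⌋ = 7, remainder 0

[-7; 1, 11, 1, 4, 1, 2, 7]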